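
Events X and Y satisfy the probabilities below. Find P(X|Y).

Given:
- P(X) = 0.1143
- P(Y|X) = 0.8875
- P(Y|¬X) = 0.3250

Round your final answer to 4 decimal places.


Bayes' theorem: P(X|Y) = P(Y|X) × P(X) / P(Y)

Step 1: Calculate P(Y) using law of total probability
P(Y) = P(Y|X)P(X) + P(Y|¬X)P(¬X)
     = 0.8875 × 0.1143 + 0.3250 × 0.8857
     = 0.10144125 + 0.28785250
     = 0.38929375

Step 2: Apply Bayes' theorem
P(X|Y) = P(Y|X) × P(X) / P(Y)
       = 0.10144125 / 0.38929375
       = 0.2606


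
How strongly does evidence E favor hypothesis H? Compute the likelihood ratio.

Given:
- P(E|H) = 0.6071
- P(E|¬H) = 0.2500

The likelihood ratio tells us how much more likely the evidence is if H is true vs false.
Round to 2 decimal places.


Likelihood Ratio (LR) = P(E|H) / P(E|¬H)

LR = 0.6071 / 0.2500
   = 2.43

The evidence is 2.43 times more likely if H is true than if H is false.
Because LR exceeds 1, E is evidence for H.


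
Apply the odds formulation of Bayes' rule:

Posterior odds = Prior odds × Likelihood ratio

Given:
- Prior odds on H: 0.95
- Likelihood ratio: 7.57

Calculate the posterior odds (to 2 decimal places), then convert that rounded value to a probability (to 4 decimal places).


Step 1: Calculate posterior odds
Posterior odds = Prior odds × LR
               = 0.95 × 7.57
               = 7.19

Step 2: Convert to probability
P(H|E) = Posterior odds / (1 + Posterior odds)
       = 7.19 / (1 + 7.19)
       = 7.19 / 8.19
       = 0.8779

The evidence increased P(H) from 0.4872 to 0.8779.


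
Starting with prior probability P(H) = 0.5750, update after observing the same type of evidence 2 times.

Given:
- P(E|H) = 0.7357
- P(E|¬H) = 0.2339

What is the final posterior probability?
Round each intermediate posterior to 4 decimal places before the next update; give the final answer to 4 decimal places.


Sequential Bayesian updating:

Initial prior: P(H) = 0.5750

Update 1:
  P(E) = 0.7357 × 0.5750 + 0.2339 × 0.4250 = 0.42302750 + 0.09940750 = 0.52243500
  P(H|E) = 0.42302750 / 0.52243500 = 0.8097

Update 2:
  P(E) = 0.7357 × 0.8097 + 0.2339 × 0.1903 = 0.59569629 + 0.04451117 = 0.64020746
  P(H|E) = 0.59569629 / 0.64020746 = 0.9305

Final posterior: 0.9305


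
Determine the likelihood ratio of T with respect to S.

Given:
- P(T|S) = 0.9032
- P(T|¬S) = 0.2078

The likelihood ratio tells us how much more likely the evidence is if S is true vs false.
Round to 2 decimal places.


Likelihood Ratio (LR) = P(T|S) / P(T|¬S)

LR = 0.9032 / 0.2078
   = 4.35

The evidence is 4.35 times more likely if S is true than if S is false.
LR > 1, so observing T raises the odds in favor of S.


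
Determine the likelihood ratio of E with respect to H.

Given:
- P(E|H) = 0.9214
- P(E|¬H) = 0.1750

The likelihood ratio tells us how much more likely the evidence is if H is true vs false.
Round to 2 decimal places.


Likelihood Ratio (LR) = P(E|H) / P(E|¬H)

LR = 0.9214 / 0.1750
   = 5.27

The evidence is 5.27 times more likely if H is true than if H is false.
LR > 1, so observing E raises the odds in favor of H.


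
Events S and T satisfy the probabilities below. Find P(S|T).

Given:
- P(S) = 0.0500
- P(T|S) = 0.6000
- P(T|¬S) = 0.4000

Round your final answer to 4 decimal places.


Bayes' theorem: P(S|T) = P(T|S) × P(S) / P(T)

Step 1: Calculate P(T) using law of total probability
P(T) = P(T|S)P(S) + P(T|¬S)P(¬S)
     = 0.6000 × 0.0500 + 0.4000 × 0.9500
     = 0.03000000 + 0.38000000
     = 0.41000000

Step 2: Apply Bayes' theorem
P(S|T) = P(T|S) × P(S) / P(T)
       = 0.03000000 / 0.41000000
       = 0.0732


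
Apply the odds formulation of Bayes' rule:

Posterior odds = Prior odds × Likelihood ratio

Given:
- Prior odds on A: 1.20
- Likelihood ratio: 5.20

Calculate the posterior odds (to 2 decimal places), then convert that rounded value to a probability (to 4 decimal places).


Step 1: Calculate posterior odds
Posterior odds = Prior odds × LR
               = 1.20 × 5.20
               = 6.24

Step 2: Convert to probability
P(A|E) = Posterior odds / (1 + Posterior odds)
       = 6.24 / (1 + 6.24)
       = 6.24 / 7.24
       = 0.8619

The evidence increased P(A) from 0.5455 to 0.8619.


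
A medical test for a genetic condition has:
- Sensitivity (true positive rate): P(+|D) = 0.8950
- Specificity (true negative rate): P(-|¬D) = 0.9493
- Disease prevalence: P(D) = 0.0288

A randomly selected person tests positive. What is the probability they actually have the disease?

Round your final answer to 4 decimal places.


Let D = has disease, + = positive test

Given:
- P(D) = 0.0288 (prevalence)
- P(+|D) = 0.8950 (sensitivity)
- P(-|¬D) = 0.9493 (specificity)
- P(+|¬D) = 0.0507 (false positive rate = 1 - specificity)

Step 1: Find P(+)
P(+) = P(+|D)P(D) + P(+|¬D)P(¬D)
     = 0.8950 × 0.0288 + 0.0507 × 0.9712
     = 0.02577600 + 0.04923984
     = 0.07501584

Step 2: Apply Bayes' theorem for P(D|+)
P(D|+) = P(+|D)P(D) / P(+)
       = 0.02577600 / 0.07501584
       = 0.3436


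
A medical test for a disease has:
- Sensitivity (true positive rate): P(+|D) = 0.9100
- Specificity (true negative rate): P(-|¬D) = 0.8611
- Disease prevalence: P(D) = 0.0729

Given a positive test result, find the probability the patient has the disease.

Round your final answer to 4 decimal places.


Let D = has disease, + = positive test

Given:
- P(D) = 0.0729 (prevalence)
- P(+|D) = 0.9100 (sensitivity)
- P(-|¬D) = 0.8611 (specificity)
- P(+|¬D) = 0.1389 (false positive rate = 1 - specificity)

Step 1: Find P(+)
P(+) = P(+|D)P(D) + P(+|¬D)P(¬D)
     = 0.9100 × 0.0729 + 0.1389 × 0.9271
     = 0.06633900 + 0.12877419
     = 0.19511319

Step 2: Apply Bayes' theorem for P(D|+)
P(D|+) = P(+|D)P(D) / P(+)
       = 0.06633900 / 0.19511319
       = 0.3400


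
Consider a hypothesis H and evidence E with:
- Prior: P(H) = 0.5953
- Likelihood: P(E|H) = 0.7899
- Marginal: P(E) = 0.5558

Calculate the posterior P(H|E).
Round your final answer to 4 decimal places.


Using Bayes' theorem:

P(H|E) = P(E|H) × P(H) / P(E)
       = 0.7899 × 0.5953 / 0.5558
       = 0.47022747 / 0.5558
       = 0.8460

The evidence strengthens our belief in H.
Prior: 0.5953 → Posterior: 0.8460


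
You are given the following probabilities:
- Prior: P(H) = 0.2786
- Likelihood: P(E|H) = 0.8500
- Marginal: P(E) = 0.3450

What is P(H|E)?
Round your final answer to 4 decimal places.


Using Bayes' theorem:

P(H|E) = P(E|H) × P(H) / P(E)
       = 0.8500 × 0.2786 / 0.3450
       = 0.23681000 / 0.3450
       = 0.6864

The evidence strengthens our belief in H.
Prior: 0.2786 → Posterior: 0.6864


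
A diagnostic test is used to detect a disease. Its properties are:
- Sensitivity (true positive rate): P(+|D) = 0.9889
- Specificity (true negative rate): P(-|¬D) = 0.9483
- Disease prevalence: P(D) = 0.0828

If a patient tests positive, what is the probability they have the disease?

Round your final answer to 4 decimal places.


Let D = has disease, + = positive test

Given:
- P(D) = 0.0828 (prevalence)
- P(+|D) = 0.9889 (sensitivity)
- P(-|¬D) = 0.9483 (specificity)
- P(+|¬D) = 0.0517 (false positive rate = 1 - specificity)

Step 1: Find P(+)
P(+) = P(+|D)P(D) + P(+|¬D)P(¬D)
     = 0.9889 × 0.0828 + 0.0517 × 0.9172
     = 0.08188092 + 0.04741924
     = 0.12930016

Step 2: Apply Bayes' theorem for P(D|+)
P(D|+) = P(+|D)P(D) / P(+)
       = 0.08188092 / 0.12930016
       = 0.6333


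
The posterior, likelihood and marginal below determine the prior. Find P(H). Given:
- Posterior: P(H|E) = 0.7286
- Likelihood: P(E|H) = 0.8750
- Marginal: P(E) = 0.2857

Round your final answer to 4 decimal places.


From Bayes' theorem: P(H|E) = P(E|H) × P(H) / P(E)

Rearranging for P(H):
P(H) = P(H|E) × P(E) / P(E|H)
     = 0.7286 × 0.2857 / 0.8750
     = 0.20816102 / 0.8750
     = 0.2379


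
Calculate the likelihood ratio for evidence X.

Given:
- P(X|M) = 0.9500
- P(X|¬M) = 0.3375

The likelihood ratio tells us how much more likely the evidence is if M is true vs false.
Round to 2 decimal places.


Likelihood Ratio (LR) = P(X|M) / P(X|¬M)

LR = 0.9500 / 0.3375
   = 2.81

The evidence is 2.81 times more likely if M is true than if M is false.
Because LR exceeds 1, X is evidence for M.


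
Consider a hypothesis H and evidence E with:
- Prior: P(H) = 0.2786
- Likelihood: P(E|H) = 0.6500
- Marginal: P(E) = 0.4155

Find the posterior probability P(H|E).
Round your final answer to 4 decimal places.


Using Bayes' theorem:

P(H|E) = P(E|H) × P(H) / P(E)
       = 0.6500 × 0.2786 / 0.4155
       = 0.18109000 / 0.4155
       = 0.4358

The evidence strengthens our belief in H.
Prior: 0.2786 → Posterior: 0.4358


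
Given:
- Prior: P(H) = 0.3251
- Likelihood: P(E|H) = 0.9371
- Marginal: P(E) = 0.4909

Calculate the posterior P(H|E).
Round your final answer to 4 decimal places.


Using Bayes' theorem:

P(H|E) = P(E|H) × P(H) / P(E)
       = 0.9371 × 0.3251 / 0.4909
       = 0.30465121 / 0.4909
       = 0.6206

The evidence strengthens our belief in H.
Prior: 0.3251 → Posterior: 0.6206


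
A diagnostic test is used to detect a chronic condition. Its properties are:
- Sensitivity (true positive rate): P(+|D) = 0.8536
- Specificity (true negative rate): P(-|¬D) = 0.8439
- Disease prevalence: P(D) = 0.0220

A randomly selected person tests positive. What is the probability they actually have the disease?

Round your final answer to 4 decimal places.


Let D = has disease, + = positive test

Given:
- P(D) = 0.0220 (prevalence)
- P(+|D) = 0.8536 (sensitivity)
- P(-|¬D) = 0.8439 (specificity)
- P(+|¬D) = 0.1561 (false positive rate = 1 - specificity)

Step 1: Find P(+)
P(+) = P(+|D)P(D) + P(+|¬D)P(¬D)
     = 0.8536 × 0.0220 + 0.1561 × 0.9780
     = 0.01877920 + 0.15266580
     = 0.17144500

Step 2: Apply Bayes' theorem for P(D|+)
P(D|+) = P(+|D)P(D) / P(+)
       = 0.01877920 / 0.17144500
       = 0.1095


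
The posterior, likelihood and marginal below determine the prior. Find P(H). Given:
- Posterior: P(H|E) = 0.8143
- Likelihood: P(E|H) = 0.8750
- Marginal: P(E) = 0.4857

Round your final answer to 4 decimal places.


From Bayes' theorem: P(H|E) = P(E|H) × P(H) / P(E)

Rearranging for P(H):
P(H) = P(H|E) × P(E) / P(E|H)
     = 0.8143 × 0.4857 / 0.8750
     = 0.39550551 / 0.8750
     = 0.4520


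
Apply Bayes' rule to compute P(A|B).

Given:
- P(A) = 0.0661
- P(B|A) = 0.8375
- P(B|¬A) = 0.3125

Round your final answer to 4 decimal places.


Bayes' theorem: P(A|B) = P(B|A) × P(A) / P(B)

Step 1: Calculate P(B) using law of total probability
P(B) = P(B|A)P(A) + P(B|¬A)P(¬A)
     = 0.8375 × 0.0661 + 0.3125 × 0.9339
     = 0.05535875 + 0.29184375
     = 0.34720250

Step 2: Apply Bayes' theorem
P(A|B) = P(B|A) × P(A) / P(B)
       = 0.05535875 / 0.34720250
       = 0.1594


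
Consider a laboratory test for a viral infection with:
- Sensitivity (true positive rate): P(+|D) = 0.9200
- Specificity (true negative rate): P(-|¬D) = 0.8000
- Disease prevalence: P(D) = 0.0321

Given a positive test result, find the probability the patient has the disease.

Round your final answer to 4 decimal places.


Let D = has disease, + = positive test

Given:
- P(D) = 0.0321 (prevalence)
- P(+|D) = 0.9200 (sensitivity)
- P(-|¬D) = 0.8000 (specificity)
- P(+|¬D) = 0.2000 (false positive rate = 1 - specificity)

Step 1: Find P(+)
P(+) = P(+|D)P(D) + P(+|¬D)P(¬D)
     = 0.9200 × 0.0321 + 0.2000 × 0.9679
     = 0.02953200 + 0.19358000
     = 0.22311200

Step 2: Apply Bayes' theorem for P(D|+)
P(D|+) = P(+|D)P(D) / P(+)
       = 0.02953200 / 0.22311200
       = 0.1324


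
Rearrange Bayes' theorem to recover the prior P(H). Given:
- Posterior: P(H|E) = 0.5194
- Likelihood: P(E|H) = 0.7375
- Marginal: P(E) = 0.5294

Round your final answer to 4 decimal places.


From Bayes' theorem: P(H|E) = P(E|H) × P(H) / P(E)

Rearranging for P(H):
P(H) = P(H|E) × P(E) / P(E|H)
     = 0.5194 × 0.5294 / 0.7375
     = 0.27497036 / 0.7375
     = 0.3728


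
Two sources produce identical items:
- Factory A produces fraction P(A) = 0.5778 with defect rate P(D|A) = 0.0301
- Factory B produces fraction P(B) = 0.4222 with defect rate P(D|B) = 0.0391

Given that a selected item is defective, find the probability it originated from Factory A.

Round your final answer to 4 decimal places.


Let A = from Factory A, D = defective

Given:
- P(A) = 0.5778, P(B) = 0.4222
- P(D|A) = 0.0301, P(D|B) = 0.0391

Step 1: Find P(D)
P(D) = P(D|A)P(A) + P(D|B)P(B)
     = 0.0301 × 0.5778 + 0.0391 × 0.4222
     = 0.01739178 + 0.01650802
     = 0.03389980

Step 2: Apply Bayes' theorem
P(A|D) = P(D|A)P(A) / P(D)
       = 0.01739178 / 0.03389980
       = 0.5130


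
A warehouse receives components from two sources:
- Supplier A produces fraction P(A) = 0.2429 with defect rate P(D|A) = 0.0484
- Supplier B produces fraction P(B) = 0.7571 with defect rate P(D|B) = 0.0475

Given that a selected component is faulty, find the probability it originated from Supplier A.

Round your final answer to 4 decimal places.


Let A = from Supplier A, D = faulty

Given:
- P(A) = 0.2429, P(B) = 0.7571
- P(D|A) = 0.0484, P(D|B) = 0.0475

Step 1: Find P(D)
P(D) = P(D|A)P(A) + P(D|B)P(B)
     = 0.0484 × 0.2429 + 0.0475 × 0.7571
     = 0.01175636 + 0.03596225
     = 0.04771861

Step 2: Apply Bayes' theorem
P(A|D) = P(D|A)P(A) / P(D)
       = 0.01175636 / 0.04771861
       = 0.2464


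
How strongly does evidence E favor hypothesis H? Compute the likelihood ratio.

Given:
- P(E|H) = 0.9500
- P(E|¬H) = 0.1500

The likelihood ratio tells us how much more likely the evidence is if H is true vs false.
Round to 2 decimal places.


Likelihood Ratio (LR) = P(E|H) / P(E|¬H)

LR = 0.9500 / 0.1500
   = 6.33

The evidence is 6.33 times more likely if H is true than if H is false.
Since LR > 1, the evidence supports H over ¬H.


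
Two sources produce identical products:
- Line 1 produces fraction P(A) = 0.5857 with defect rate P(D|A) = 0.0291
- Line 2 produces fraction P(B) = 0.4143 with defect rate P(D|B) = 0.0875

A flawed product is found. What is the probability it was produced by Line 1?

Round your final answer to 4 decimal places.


Let A = from Line 1, D = flawed

Given:
- P(A) = 0.5857, P(B) = 0.4143
- P(D|A) = 0.0291, P(D|B) = 0.0875

Step 1: Find P(D)
P(D) = P(D|A)P(A) + P(D|B)P(B)
     = 0.0291 × 0.5857 + 0.0875 × 0.4143
     = 0.01704387 + 0.03625125
     = 0.05329512

Step 2: Apply Bayes' theorem
P(A|D) = P(D|A)P(A) / P(D)
       = 0.01704387 / 0.05329512
       = 0.3198


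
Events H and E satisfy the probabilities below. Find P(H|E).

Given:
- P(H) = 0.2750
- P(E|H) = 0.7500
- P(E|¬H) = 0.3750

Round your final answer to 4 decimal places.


Bayes' theorem: P(H|E) = P(E|H) × P(H) / P(E)

Step 1: Calculate P(E) using law of total probability
P(E) = P(E|H)P(H) + P(E|¬H)P(¬H)
     = 0.7500 × 0.2750 + 0.3750 × 0.7250
     = 0.20625000 + 0.27187500
     = 0.47812500

Step 2: Apply Bayes' theorem
P(H|E) = P(E|H) × P(H) / P(E)
       = 0.20625000 / 0.47812500
       = 0.4314


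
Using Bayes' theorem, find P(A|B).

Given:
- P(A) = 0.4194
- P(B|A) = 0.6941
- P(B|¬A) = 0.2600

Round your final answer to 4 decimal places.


Bayes' theorem: P(A|B) = P(B|A) × P(A) / P(B)

Step 1: Calculate P(B) using law of total probability
P(B) = P(B|A)P(A) + P(B|¬A)P(¬A)
     = 0.6941 × 0.4194 + 0.2600 × 0.5806
     = 0.29110554 + 0.15095600
     = 0.44206154

Step 2: Apply Bayes' theorem
P(A|B) = P(B|A) × P(A) / P(B)
       = 0.29110554 / 0.44206154
       = 0.6585


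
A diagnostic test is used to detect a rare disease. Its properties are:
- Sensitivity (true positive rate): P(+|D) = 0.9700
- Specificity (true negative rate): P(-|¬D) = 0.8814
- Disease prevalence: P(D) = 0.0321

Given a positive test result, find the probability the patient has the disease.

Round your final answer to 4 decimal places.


Let D = has disease, + = positive test

Given:
- P(D) = 0.0321 (prevalence)
- P(+|D) = 0.9700 (sensitivity)
- P(-|¬D) = 0.8814 (specificity)
- P(+|¬D) = 0.1186 (false positive rate = 1 - specificity)

Step 1: Find P(+)
P(+) = P(+|D)P(D) + P(+|¬D)P(¬D)
     = 0.9700 × 0.0321 + 0.1186 × 0.9679
     = 0.03113700 + 0.11479294
     = 0.14592994

Step 2: Apply Bayes' theorem for P(D|+)
P(D|+) = P(+|D)P(D) / P(+)
       = 0.03113700 / 0.14592994
       = 0.2134


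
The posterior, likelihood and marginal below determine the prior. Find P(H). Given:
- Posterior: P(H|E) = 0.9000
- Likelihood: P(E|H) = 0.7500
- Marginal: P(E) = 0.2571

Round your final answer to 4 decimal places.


From Bayes' theorem: P(H|E) = P(E|H) × P(H) / P(E)

Rearranging for P(H):
P(H) = P(H|E) × P(E) / P(E|H)
     = 0.9000 × 0.2571 / 0.7500
     = 0.23139000 / 0.7500
     = 0.3085


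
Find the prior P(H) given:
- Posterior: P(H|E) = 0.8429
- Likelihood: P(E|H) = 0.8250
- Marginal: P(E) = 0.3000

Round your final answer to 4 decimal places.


From Bayes' theorem: P(H|E) = P(E|H) × P(H) / P(E)

Rearranging for P(H):
P(H) = P(H|E) × P(E) / P(E|H)
     = 0.8429 × 0.3000 / 0.8250
     = 0.25287000 / 0.8250
     = 0.3065


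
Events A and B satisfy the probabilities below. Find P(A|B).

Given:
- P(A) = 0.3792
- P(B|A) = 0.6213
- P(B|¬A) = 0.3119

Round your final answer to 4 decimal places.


Bayes' theorem: P(A|B) = P(B|A) × P(A) / P(B)

Step 1: Calculate P(B) using law of total probability
P(B) = P(B|A)P(A) + P(B|¬A)P(¬A)
     = 0.6213 × 0.3792 + 0.3119 × 0.6208
     = 0.23559696 + 0.19362752
     = 0.42922448

Step 2: Apply Bayes' theorem
P(A|B) = P(B|A) × P(A) / P(B)
       = 0.23559696 / 0.42922448
       = 0.5489


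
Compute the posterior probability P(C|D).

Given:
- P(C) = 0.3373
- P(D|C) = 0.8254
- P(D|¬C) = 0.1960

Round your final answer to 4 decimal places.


Bayes' theorem: P(C|D) = P(D|C) × P(C) / P(D)

Step 1: Calculate P(D) using law of total probability
P(D) = P(D|C)P(C) + P(D|¬C)P(¬C)
     = 0.8254 × 0.3373 + 0.1960 × 0.6627
     = 0.27840742 + 0.12988920
     = 0.40829662

Step 2: Apply Bayes' theorem
P(C|D) = P(D|C) × P(C) / P(D)
       = 0.27840742 / 0.40829662
       = 0.6819


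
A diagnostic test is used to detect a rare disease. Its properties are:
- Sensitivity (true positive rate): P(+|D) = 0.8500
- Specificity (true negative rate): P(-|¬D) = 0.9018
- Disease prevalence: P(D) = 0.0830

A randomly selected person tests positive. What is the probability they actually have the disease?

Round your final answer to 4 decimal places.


Let D = has disease, + = positive test

Given:
- P(D) = 0.0830 (prevalence)
- P(+|D) = 0.8500 (sensitivity)
- P(-|¬D) = 0.9018 (specificity)
- P(+|¬D) = 0.0982 (false positive rate = 1 - specificity)

Step 1: Find P(+)
P(+) = P(+|D)P(D) + P(+|¬D)P(¬D)
     = 0.8500 × 0.0830 + 0.0982 × 0.9170
     = 0.07055000 + 0.09004940
     = 0.16059940

Step 2: Apply Bayes' theorem for P(D|+)
P(D|+) = P(+|D)P(D) / P(+)
       = 0.07055000 / 0.16059940
       = 0.4393


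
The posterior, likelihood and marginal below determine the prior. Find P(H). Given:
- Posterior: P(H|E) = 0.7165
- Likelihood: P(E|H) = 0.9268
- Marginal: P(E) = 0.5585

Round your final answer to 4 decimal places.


From Bayes' theorem: P(H|E) = P(E|H) × P(H) / P(E)

Rearranging for P(H):
P(H) = P(H|E) × P(E) / P(E|H)
     = 0.7165 × 0.5585 / 0.9268
     = 0.40016525 / 0.9268
     = 0.4318


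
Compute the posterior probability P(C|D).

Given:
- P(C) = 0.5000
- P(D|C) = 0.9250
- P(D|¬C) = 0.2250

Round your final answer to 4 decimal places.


Bayes' theorem: P(C|D) = P(D|C) × P(C) / P(D)

Step 1: Calculate P(D) using law of total probability
P(D) = P(D|C)P(C) + P(D|¬C)P(¬C)
     = 0.9250 × 0.5000 + 0.2250 × 0.5000
     = 0.46250000 + 0.11250000
     = 0.57500000

Step 2: Apply Bayes' theorem
P(C|D) = P(D|C) × P(C) / P(D)
       = 0.46250000 / 0.57500000
       = 0.8043


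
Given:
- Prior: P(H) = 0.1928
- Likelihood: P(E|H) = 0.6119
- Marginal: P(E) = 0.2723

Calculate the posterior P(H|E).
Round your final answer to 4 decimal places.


Using Bayes' theorem:

P(H|E) = P(E|H) × P(H) / P(E)
       = 0.6119 × 0.1928 / 0.2723
       = 0.11797432 / 0.2723
       = 0.4333

The evidence strengthens our belief in H.
Prior: 0.1928 → Posterior: 0.4333


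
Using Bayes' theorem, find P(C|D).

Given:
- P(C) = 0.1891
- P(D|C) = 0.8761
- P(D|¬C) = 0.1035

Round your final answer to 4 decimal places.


Bayes' theorem: P(C|D) = P(D|C) × P(C) / P(D)

Step 1: Calculate P(D) using law of total probability
P(D) = P(D|C)P(C) + P(D|¬C)P(¬C)
     = 0.8761 × 0.1891 + 0.1035 × 0.8109
     = 0.16567051 + 0.08392815
     = 0.24959866

Step 2: Apply Bayes' theorem
P(C|D) = P(D|C) × P(C) / P(D)
       = 0.16567051 / 0.24959866
       = 0.6637


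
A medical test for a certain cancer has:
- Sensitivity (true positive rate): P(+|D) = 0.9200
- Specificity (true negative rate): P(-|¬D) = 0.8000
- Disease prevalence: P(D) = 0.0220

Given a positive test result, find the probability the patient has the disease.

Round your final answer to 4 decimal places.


Let D = has disease, + = positive test

Given:
- P(D) = 0.0220 (prevalence)
- P(+|D) = 0.9200 (sensitivity)
- P(-|¬D) = 0.8000 (specificity)
- P(+|¬D) = 0.2000 (false positive rate = 1 - specificity)

Step 1: Find P(+)
P(+) = P(+|D)P(D) + P(+|¬D)P(¬D)
     = 0.9200 × 0.0220 + 0.2000 × 0.9780
     = 0.02024000 + 0.19560000
     = 0.21584000

Step 2: Apply Bayes' theorem for P(D|+)
P(D|+) = P(+|D)P(D) / P(+)
       = 0.02024000 / 0.21584000
       = 0.0938


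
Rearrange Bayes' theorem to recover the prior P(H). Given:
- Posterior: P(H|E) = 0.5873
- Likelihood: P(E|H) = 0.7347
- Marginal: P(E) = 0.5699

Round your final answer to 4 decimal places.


From Bayes' theorem: P(H|E) = P(E|H) × P(H) / P(E)

Rearranging for P(H):
P(H) = P(H|E) × P(E) / P(E|H)
     = 0.5873 × 0.5699 / 0.7347
     = 0.33470227 / 0.7347
     = 0.4556


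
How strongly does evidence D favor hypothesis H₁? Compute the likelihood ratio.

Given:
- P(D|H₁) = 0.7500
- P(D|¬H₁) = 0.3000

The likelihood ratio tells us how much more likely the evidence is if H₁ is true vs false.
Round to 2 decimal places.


Likelihood Ratio (LR) = P(D|H₁) / P(D|¬H₁)

LR = 0.7500 / 0.3000
   = 2.50

The evidence is 2.50 times more likely if H₁ is true than if H₁ is false.
Since LR > 1, the evidence supports H₁ over ¬H₁.


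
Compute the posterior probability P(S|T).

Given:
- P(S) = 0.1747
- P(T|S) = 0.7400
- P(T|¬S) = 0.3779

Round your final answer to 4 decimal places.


Bayes' theorem: P(S|T) = P(T|S) × P(S) / P(T)

Step 1: Calculate P(T) using law of total probability
P(T) = P(T|S)P(S) + P(T|¬S)P(¬S)
     = 0.7400 × 0.1747 + 0.3779 × 0.8253
     = 0.12927800 + 0.31188087
     = 0.44115887

Step 2: Apply Bayes' theorem
P(S|T) = P(T|S) × P(S) / P(T)
       = 0.12927800 / 0.44115887
       = 0.2930


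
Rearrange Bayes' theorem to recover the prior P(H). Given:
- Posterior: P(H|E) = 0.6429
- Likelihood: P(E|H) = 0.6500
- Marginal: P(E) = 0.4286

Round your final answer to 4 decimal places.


From Bayes' theorem: P(H|E) = P(E|H) × P(H) / P(E)

Rearranging for P(H):
P(H) = P(H|E) × P(E) / P(E|H)
     = 0.6429 × 0.4286 / 0.6500
     = 0.27554694 / 0.6500
     = 0.4239


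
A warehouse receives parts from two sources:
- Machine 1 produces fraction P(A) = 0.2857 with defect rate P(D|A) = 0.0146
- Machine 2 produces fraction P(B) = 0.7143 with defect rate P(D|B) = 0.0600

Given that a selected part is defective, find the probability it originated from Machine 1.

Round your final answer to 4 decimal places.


Let A = from Machine 1, D = defective

Given:
- P(A) = 0.2857, P(B) = 0.7143
- P(D|A) = 0.0146, P(D|B) = 0.0600

Step 1: Find P(D)
P(D) = P(D|A)P(A) + P(D|B)P(B)
     = 0.0146 × 0.2857 + 0.0600 × 0.7143
     = 0.00417122 + 0.04285800
     = 0.04702922

Step 2: Apply Bayes' theorem
P(A|D) = P(D|A)P(A) / P(D)
       = 0.00417122 / 0.04702922
       = 0.0887


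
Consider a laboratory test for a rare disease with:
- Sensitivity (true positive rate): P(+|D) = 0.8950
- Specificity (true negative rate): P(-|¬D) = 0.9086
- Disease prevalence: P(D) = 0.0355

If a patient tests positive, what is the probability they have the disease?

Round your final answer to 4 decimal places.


Let D = has disease, + = positive test

Given:
- P(D) = 0.0355 (prevalence)
- P(+|D) = 0.8950 (sensitivity)
- P(-|¬D) = 0.9086 (specificity)
- P(+|¬D) = 0.0914 (false positive rate = 1 - specificity)

Step 1: Find P(+)
P(+) = P(+|D)P(D) + P(+|¬D)P(¬D)
     = 0.8950 × 0.0355 + 0.0914 × 0.9645
     = 0.03177250 + 0.08815530
     = 0.11992780

Step 2: Apply Bayes' theorem for P(D|+)
P(D|+) = P(+|D)P(D) / P(+)
       = 0.03177250 / 0.11992780
       = 0.2649


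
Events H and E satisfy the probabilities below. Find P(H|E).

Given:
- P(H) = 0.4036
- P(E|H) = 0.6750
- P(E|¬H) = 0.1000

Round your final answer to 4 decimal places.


Bayes' theorem: P(H|E) = P(E|H) × P(H) / P(E)

Step 1: Calculate P(E) using law of total probability
P(E) = P(E|H)P(H) + P(E|¬H)P(¬H)
     = 0.6750 × 0.4036 + 0.1000 × 0.5964
     = 0.27243000 + 0.05964000
     = 0.33207000

Step 2: Apply Bayes' theorem
P(H|E) = P(E|H) × P(H) / P(E)
       = 0.27243000 / 0.33207000
       = 0.8204


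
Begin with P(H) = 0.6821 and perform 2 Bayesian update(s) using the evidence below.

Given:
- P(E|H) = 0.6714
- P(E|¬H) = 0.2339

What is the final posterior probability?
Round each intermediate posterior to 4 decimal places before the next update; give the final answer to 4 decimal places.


Sequential Bayesian updating:

Initial prior: P(H) = 0.6821

Update 1:
  P(E) = 0.6714 × 0.6821 + 0.2339 × 0.3179 = 0.45796194 + 0.07435681 = 0.53231875
  P(H|E) = 0.45796194 / 0.53231875 = 0.8603

Update 2:
  P(E) = 0.6714 × 0.8603 + 0.2339 × 0.1397 = 0.57760542 + 0.03267583 = 0.61028125
  P(H|E) = 0.57760542 / 0.61028125 = 0.9465

Final posterior: 0.9465


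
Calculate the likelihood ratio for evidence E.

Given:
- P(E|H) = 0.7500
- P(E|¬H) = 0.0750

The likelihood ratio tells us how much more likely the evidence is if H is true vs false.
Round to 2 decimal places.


Likelihood Ratio (LR) = P(E|H) / P(E|¬H)

LR = 0.7500 / 0.0750
   = 10.00

The evidence is 10.00 times more likely if H is true than if H is false.
Because LR exceeds 1, E is evidence for H.


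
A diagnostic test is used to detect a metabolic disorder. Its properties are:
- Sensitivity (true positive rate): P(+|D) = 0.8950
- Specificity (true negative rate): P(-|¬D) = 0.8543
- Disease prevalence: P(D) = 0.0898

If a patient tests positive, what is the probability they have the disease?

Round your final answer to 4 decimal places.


Let D = has disease, + = positive test

Given:
- P(D) = 0.0898 (prevalence)
- P(+|D) = 0.8950 (sensitivity)
- P(-|¬D) = 0.8543 (specificity)
- P(+|¬D) = 0.1457 (false positive rate = 1 - specificity)

Step 1: Find P(+)
P(+) = P(+|D)P(D) + P(+|¬D)P(¬D)
     = 0.8950 × 0.0898 + 0.1457 × 0.9102
     = 0.08037100 + 0.13261614
     = 0.21298714

Step 2: Apply Bayes' theorem for P(D|+)
P(D|+) = P(+|D)P(D) / P(+)
       = 0.08037100 / 0.21298714
       = 0.3774


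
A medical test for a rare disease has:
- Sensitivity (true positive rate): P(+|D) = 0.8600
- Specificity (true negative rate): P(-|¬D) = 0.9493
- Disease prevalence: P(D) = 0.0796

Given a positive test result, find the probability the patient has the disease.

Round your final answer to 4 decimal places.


Let D = has disease, + = positive test

Given:
- P(D) = 0.0796 (prevalence)
- P(+|D) = 0.8600 (sensitivity)
- P(-|¬D) = 0.9493 (specificity)
- P(+|¬D) = 0.0507 (false positive rate = 1 - specificity)

Step 1: Find P(+)
P(+) = P(+|D)P(D) + P(+|¬D)P(¬D)
     = 0.8600 × 0.0796 + 0.0507 × 0.9204
     = 0.06845600 + 0.04666428
     = 0.11512028

Step 2: Apply Bayes' theorem for P(D|+)
P(D|+) = P(+|D)P(D) / P(+)
       = 0.06845600 / 0.11512028
       = 0.5946


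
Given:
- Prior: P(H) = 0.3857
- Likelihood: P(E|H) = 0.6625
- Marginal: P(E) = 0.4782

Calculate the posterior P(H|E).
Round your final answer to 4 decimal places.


Using Bayes' theorem:

P(H|E) = P(E|H) × P(H) / P(E)
       = 0.6625 × 0.3857 / 0.4782
       = 0.25552625 / 0.4782
       = 0.5344

The evidence strengthens our belief in H.
Prior: 0.3857 → Posterior: 0.5344


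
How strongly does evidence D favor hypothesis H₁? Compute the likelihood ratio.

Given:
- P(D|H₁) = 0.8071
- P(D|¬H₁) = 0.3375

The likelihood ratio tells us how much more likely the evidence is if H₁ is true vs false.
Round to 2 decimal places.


Likelihood Ratio (LR) = P(D|H₁) / P(D|¬H₁)

LR = 0.8071 / 0.3375
   = 2.39

The evidence is 2.39 times more likely if H₁ is true than if H₁ is false.
Because LR exceeds 1, D is evidence for H₁.


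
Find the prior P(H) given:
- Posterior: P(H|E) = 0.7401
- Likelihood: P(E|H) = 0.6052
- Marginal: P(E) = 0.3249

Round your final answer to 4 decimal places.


From Bayes' theorem: P(H|E) = P(E|H) × P(H) / P(E)

Rearranging for P(H):
P(H) = P(H|E) × P(E) / P(E|H)
     = 0.7401 × 0.3249 / 0.6052
     = 0.24045849 / 0.6052
     = 0.3973


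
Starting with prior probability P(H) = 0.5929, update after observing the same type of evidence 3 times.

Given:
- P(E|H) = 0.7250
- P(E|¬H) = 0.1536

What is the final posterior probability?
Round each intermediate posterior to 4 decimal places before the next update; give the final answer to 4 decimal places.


Sequential Bayesian updating:

Initial prior: P(H) = 0.5929

Update 1:
  P(E) = 0.7250 × 0.5929 + 0.1536 × 0.4071 = 0.42985250 + 0.06253056 = 0.49238306
  P(H|E) = 0.42985250 / 0.49238306 = 0.8730

Update 2:
  P(E) = 0.7250 × 0.8730 + 0.1536 × 0.1270 = 0.63292500 + 0.01950720 = 0.65243220
  P(H|E) = 0.63292500 / 0.65243220 = 0.9701

Update 3:
  P(E) = 0.7250 × 0.9701 + 0.1536 × 0.0299 = 0.70332250 + 0.00459264 = 0.70791514
  P(H|E) = 0.70332250 / 0.70791514 = 0.9935

Final posterior: 0.9935


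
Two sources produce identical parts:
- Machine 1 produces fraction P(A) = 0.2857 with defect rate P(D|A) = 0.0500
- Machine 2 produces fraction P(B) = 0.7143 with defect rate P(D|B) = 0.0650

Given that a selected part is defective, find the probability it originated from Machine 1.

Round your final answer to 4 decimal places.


Let A = from Machine 1, D = defective

Given:
- P(A) = 0.2857, P(B) = 0.7143
- P(D|A) = 0.0500, P(D|B) = 0.0650

Step 1: Find P(D)
P(D) = P(D|A)P(A) + P(D|B)P(B)
     = 0.0500 × 0.2857 + 0.0650 × 0.7143
     = 0.01428500 + 0.04642950
     = 0.06071450

Step 2: Apply Bayes' theorem
P(A|D) = P(D|A)P(A) / P(D)
       = 0.01428500 / 0.06071450
       = 0.2353


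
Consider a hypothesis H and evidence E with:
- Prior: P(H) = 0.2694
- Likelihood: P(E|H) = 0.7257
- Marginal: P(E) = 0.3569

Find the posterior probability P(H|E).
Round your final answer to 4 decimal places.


Using Bayes' theorem:

P(H|E) = P(E|H) × P(H) / P(E)
       = 0.7257 × 0.2694 / 0.3569
       = 0.19550358 / 0.3569
       = 0.5478

The evidence strengthens our belief in H.
Prior: 0.2694 → Posterior: 0.5478


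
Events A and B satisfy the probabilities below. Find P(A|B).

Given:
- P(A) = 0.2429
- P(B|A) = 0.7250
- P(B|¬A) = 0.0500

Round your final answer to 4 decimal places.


Bayes' theorem: P(A|B) = P(B|A) × P(A) / P(B)

Step 1: Calculate P(B) using law of total probability
P(B) = P(B|A)P(A) + P(B|¬A)P(¬A)
     = 0.7250 × 0.2429 + 0.0500 × 0.7571
     = 0.17610250 + 0.03785500
     = 0.21395750

Step 2: Apply Bayes' theorem
P(A|B) = P(B|A) × P(A) / P(B)
       = 0.17610250 / 0.21395750
       = 0.8231


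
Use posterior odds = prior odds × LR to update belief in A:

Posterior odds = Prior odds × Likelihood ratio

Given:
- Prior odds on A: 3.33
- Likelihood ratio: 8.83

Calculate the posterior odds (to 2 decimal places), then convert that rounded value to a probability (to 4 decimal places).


Step 1: Calculate posterior odds
Posterior odds = Prior odds × LR
               = 3.33 × 8.83
               = 29.40

Step 2: Convert to probability
P(A|E) = Posterior odds / (1 + Posterior odds)
       = 29.40 / (1 + 29.40)
       = 29.40 / 30.40
       = 0.9671

The evidence increased P(A) from 0.7691 to 0.9671.


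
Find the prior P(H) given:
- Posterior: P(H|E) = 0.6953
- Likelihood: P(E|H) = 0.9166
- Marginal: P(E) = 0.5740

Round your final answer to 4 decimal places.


From Bayes' theorem: P(H|E) = P(E|H) × P(H) / P(E)

Rearranging for P(H):
P(H) = P(H|E) × P(E) / P(E|H)
     = 0.6953 × 0.5740 / 0.9166
     = 0.39910220 / 0.9166
     = 0.4354


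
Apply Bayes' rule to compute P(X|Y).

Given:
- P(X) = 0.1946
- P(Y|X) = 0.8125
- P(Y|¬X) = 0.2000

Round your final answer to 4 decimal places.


Bayes' theorem: P(X|Y) = P(Y|X) × P(X) / P(Y)

Step 1: Calculate P(Y) using law of total probability
P(Y) = P(Y|X)P(X) + P(Y|¬X)P(¬X)
     = 0.8125 × 0.1946 + 0.2000 × 0.8054
     = 0.15811250 + 0.16108000
     = 0.31919250

Step 2: Apply Bayes' theorem
P(X|Y) = P(Y|X) × P(X) / P(Y)
       = 0.15811250 / 0.31919250
       = 0.4954


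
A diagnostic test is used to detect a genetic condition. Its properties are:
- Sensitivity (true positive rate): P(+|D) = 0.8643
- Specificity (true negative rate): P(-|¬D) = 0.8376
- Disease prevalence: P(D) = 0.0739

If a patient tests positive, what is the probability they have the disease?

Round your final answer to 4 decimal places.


Let D = has disease, + = positive test

Given:
- P(D) = 0.0739 (prevalence)
- P(+|D) = 0.8643 (sensitivity)
- P(-|¬D) = 0.8376 (specificity)
- P(+|¬D) = 0.1624 (false positive rate = 1 - specificity)

Step 1: Find P(+)
P(+) = P(+|D)P(D) + P(+|¬D)P(¬D)
     = 0.8643 × 0.0739 + 0.1624 × 0.9261
     = 0.06387177 + 0.15039864
     = 0.21427041

Step 2: Apply Bayes' theorem for P(D|+)
P(D|+) = P(+|D)P(D) / P(+)
       = 0.06387177 / 0.21427041
       = 0.2981


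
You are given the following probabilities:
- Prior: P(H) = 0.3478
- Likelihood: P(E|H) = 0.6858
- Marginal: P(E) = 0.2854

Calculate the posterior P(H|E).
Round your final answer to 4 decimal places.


Using Bayes' theorem:

P(H|E) = P(E|H) × P(H) / P(E)
       = 0.6858 × 0.3478 / 0.2854
       = 0.23852124 / 0.2854
       = 0.8357

The evidence strengthens our belief in H.
Prior: 0.3478 → Posterior: 0.8357


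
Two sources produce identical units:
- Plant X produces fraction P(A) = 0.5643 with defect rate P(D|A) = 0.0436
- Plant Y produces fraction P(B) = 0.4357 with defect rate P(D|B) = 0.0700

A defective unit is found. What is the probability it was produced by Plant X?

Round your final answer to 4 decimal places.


Let A = from Plant X, D = defective

Given:
- P(A) = 0.5643, P(B) = 0.4357
- P(D|A) = 0.0436, P(D|B) = 0.0700

Step 1: Find P(D)
P(D) = P(D|A)P(A) + P(D|B)P(B)
     = 0.0436 × 0.5643 + 0.0700 × 0.4357
     = 0.02460348 + 0.03049900
     = 0.05510248

Step 2: Apply Bayes' theorem
P(A|D) = P(D|A)P(A) / P(D)
       = 0.02460348 / 0.05510248
       = 0.4465


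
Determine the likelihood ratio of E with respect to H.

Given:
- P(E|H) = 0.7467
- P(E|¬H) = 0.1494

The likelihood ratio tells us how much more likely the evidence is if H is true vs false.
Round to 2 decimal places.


Likelihood Ratio (LR) = P(E|H) / P(E|¬H)

LR = 0.7467 / 0.1494
   = 5.00

The evidence is 5.00 times more likely if H is true than if H is false.
Since LR > 1, the evidence supports H over ¬H.


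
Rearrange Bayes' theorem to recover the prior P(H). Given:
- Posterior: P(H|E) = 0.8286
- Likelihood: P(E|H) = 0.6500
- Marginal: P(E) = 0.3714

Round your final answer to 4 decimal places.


From Bayes' theorem: P(H|E) = P(E|H) × P(H) / P(E)

Rearranging for P(H):
P(H) = P(H|E) × P(E) / P(E|H)
     = 0.8286 × 0.3714 / 0.6500
     = 0.30774204 / 0.6500
     = 0.4734


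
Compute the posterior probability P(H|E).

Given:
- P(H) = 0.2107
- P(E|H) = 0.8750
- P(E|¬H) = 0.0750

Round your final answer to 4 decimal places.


Bayes' theorem: P(H|E) = P(E|H) × P(H) / P(E)

Step 1: Calculate P(E) using law of total probability
P(E) = P(E|H)P(H) + P(E|¬H)P(¬H)
     = 0.8750 × 0.2107 + 0.0750 × 0.7893
     = 0.18436250 + 0.05919750
     = 0.24356000

Step 2: Apply Bayes' theorem
P(H|E) = P(E|H) × P(H) / P(E)
       = 0.18436250 / 0.24356000
       = 0.7569


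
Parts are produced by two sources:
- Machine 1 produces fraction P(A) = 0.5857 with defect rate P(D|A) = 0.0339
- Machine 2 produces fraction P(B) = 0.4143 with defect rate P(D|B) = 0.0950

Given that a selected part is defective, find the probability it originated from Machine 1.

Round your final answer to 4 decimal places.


Let A = from Machine 1, D = defective

Given:
- P(A) = 0.5857, P(B) = 0.4143
- P(D|A) = 0.0339, P(D|B) = 0.0950

Step 1: Find P(D)
P(D) = P(D|A)P(A) + P(D|B)P(B)
     = 0.0339 × 0.5857 + 0.0950 × 0.4143
     = 0.01985523 + 0.03935850
     = 0.05921373

Step 2: Apply Bayes' theorem
P(A|D) = P(D|A)P(A) / P(D)
       = 0.01985523 / 0.05921373
       = 0.3353


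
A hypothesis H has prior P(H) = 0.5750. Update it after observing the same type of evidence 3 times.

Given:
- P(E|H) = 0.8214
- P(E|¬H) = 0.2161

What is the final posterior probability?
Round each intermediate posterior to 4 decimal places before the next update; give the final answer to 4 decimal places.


Sequential Bayesian updating:

Initial prior: P(H) = 0.5750

Update 1:
  P(E) = 0.8214 × 0.5750 + 0.2161 × 0.4250 = 0.47230500 + 0.09184250 = 0.56414750
  P(H|E) = 0.47230500 / 0.56414750 = 0.8372

Update 2:
  P(E) = 0.8214 × 0.8372 + 0.2161 × 0.1628 = 0.68767608 + 0.03518108 = 0.72285716
  P(H|E) = 0.68767608 / 0.72285716 = 0.9513

Update 3:
  P(E) = 0.8214 × 0.9513 + 0.2161 × 0.0487 = 0.78139782 + 0.01052407 = 0.79192189
  P(H|E) = 0.78139782 / 0.79192189 = 0.9867

Final posterior: 0.9867


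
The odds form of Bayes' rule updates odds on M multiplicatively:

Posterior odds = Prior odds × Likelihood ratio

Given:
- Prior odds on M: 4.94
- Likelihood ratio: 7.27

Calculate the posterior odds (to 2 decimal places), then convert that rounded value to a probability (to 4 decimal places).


Step 1: Calculate posterior odds
Posterior odds = Prior odds × LR
               = 4.94 × 7.27
               = 35.91

Step 2: Convert to probability
P(M|E) = Posterior odds / (1 + Posterior odds)
       = 35.91 / (1 + 35.91)
       = 35.91 / 36.91
       = 0.9729

The evidence increased P(M) from 0.8316 to 0.9729.


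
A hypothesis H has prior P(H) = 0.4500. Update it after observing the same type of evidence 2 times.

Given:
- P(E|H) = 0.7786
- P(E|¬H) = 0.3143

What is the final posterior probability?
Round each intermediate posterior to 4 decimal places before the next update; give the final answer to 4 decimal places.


Sequential Bayesian updating:

Initial prior: P(H) = 0.4500

Update 1:
  P(E) = 0.7786 × 0.4500 + 0.3143 × 0.5500 = 0.35037000 + 0.17286500 = 0.52323500
  P(H|E) = 0.35037000 / 0.52323500 = 0.6696

Update 2:
  P(E) = 0.7786 × 0.6696 + 0.3143 × 0.3304 = 0.52135056 + 0.10384472 = 0.62519528
  P(H|E) = 0.52135056 / 0.62519528 = 0.8339

Final posterior: 0.8339


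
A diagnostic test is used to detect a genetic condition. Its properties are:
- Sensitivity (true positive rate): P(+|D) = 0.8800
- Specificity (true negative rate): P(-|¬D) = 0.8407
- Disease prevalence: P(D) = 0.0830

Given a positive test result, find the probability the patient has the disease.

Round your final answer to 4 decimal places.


Let D = has disease, + = positive test

Given:
- P(D) = 0.0830 (prevalence)
- P(+|D) = 0.8800 (sensitivity)
- P(-|¬D) = 0.8407 (specificity)
- P(+|¬D) = 0.1593 (false positive rate = 1 - specificity)

Step 1: Find P(+)
P(+) = P(+|D)P(D) + P(+|¬D)P(¬D)
     = 0.8800 × 0.0830 + 0.1593 × 0.9170
     = 0.07304000 + 0.14607810
     = 0.21911810

Step 2: Apply Bayes' theorem for P(D|+)
P(D|+) = P(+|D)P(D) / P(+)
       = 0.07304000 / 0.21911810
       = 0.3333


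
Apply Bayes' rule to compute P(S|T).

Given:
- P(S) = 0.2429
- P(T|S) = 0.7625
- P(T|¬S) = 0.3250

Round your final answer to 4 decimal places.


Bayes' theorem: P(S|T) = P(T|S) × P(S) / P(T)

Step 1: Calculate P(T) using law of total probability
P(T) = P(T|S)P(S) + P(T|¬S)P(¬S)
     = 0.7625 × 0.2429 + 0.3250 × 0.7571
     = 0.18521125 + 0.24605750
     = 0.43126875

Step 2: Apply Bayes' theorem
P(S|T) = P(T|S) × P(S) / P(T)
       = 0.18521125 / 0.43126875
       = 0.4295
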